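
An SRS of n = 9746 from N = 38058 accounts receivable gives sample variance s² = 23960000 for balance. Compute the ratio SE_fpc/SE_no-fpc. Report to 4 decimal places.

f = n/N = 9746/38058 = 0.25608282.
SE_no-fpc = √(s²/n) = 49.582704; SE_fpc = √((1−f)s²/n) = 42.765396.
Ratio = √(1−f) = 0.86250634.

0.8625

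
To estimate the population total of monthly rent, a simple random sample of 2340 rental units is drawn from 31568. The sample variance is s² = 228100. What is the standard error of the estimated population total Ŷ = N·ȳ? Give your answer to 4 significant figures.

Var(Ŷ) = N²·Var(ȳ) = N²·(1 − n/N)·s²/n.
f = 2340/31568 = 0.07412570; Var(ȳ) = 0.92587430·228100/2340 = 90.252961.
Var(Ŷ) = 31568² · 90.252961 = 8.9940562 × 10^10.
SE(Ŷ) = √(8.9940562 × 10^10) = 299900.

299900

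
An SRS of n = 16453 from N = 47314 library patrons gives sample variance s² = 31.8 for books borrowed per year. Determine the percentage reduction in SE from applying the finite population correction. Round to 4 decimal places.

19.2374

f = n/N = 16453/47314 = 0.34774063.
SE_no-fpc = √(s²/n) = 0.043963374; SE_fpc = √((1−f)s²/n) = 0.035505953.
Ratio = √(1−f) = 0.80762576. Reduction = 100·(1 − 0.80762576) = 19.2374%.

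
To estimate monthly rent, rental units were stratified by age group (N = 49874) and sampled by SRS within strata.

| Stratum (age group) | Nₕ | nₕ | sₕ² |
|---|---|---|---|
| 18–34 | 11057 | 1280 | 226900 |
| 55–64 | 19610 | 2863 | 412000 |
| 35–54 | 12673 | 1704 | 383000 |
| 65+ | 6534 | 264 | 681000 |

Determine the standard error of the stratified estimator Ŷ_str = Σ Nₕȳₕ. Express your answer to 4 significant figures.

Var(Ŷ_str) = Σₕ Nₕ²(1 − fₕ)sₕ²/nₕ.
18–34: 11057²·(1 − 1280/11057)·226900/1280 = 1.9163174 × 10^10.
55–64: 19610²·(1 − 2863/19610)·412000/2863 = 4.7259648 × 10^10.
35–54: 12673²·(1 − 1704/12673)·383000/1704 = 3.1244649 × 10^10.
65+: 6534²·(1 − 264/6534)·681000/264 = 1.0567928 × 10^11.
Sum = 2.0334675 × 10^11.
SE = √(2.0334675 × 10^11) = 450900.

450900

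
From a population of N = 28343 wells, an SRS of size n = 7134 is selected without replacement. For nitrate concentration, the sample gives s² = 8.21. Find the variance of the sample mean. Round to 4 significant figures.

8.612 × 10^-4

Under SRS without replacement, Var(ȳ) = (1 − f)·s²/n with f = n/N = 7134/28343 = 0.25170236.
Var(ȳ) = (1 − 0.25170236)·8.21/7134 = 0.74829764·0.001150827 = 8.6116115 × 10^-4.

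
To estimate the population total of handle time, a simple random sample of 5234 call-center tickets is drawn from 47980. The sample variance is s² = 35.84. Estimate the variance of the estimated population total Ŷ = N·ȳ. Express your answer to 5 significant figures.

1.4044 × 10^7

Var(Ŷ) = N²·Var(ȳ) = N²·(1 − n/N)·s²/n.
f = 5234/47980 = 0.10908712; Var(ȳ) = 0.89091288·35.84/5234 = 0.0061005574.
Var(Ŷ) = 47980² · 0.0061005574 = 1.4043974 × 10^7.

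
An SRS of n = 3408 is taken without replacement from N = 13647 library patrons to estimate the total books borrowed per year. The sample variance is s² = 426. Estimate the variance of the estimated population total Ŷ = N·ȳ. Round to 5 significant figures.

1.7466 × 10^7

Var(Ŷ) = N²·Var(ȳ) = N²·(1 − n/N)·s²/n.
f = 3408/13647 = 0.24972521; Var(ȳ) = 0.75027479·426/3408 = 0.093784348.
Var(Ŷ) = 13647² · 0.093784348 = 1.7466454 × 10^7.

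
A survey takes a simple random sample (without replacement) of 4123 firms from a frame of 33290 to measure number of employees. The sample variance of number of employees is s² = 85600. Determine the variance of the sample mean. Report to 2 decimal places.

18.19

Under SRS without replacement, Var(ȳ) = (1 − f)·s²/n with f = n/N = 4123/33290 = 0.12385101.
Var(ȳ) = (1 − 0.12385101)·85600/4123 = 0.87614899·20.761581 = 18.190239.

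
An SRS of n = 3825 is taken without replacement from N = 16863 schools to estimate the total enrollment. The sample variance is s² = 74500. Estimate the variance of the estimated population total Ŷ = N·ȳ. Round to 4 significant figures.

4.282 × 10^9

Var(Ŷ) = N²·Var(ȳ) = N²·(1 − n/N)·s²/n.
f = 3825/16863 = 0.22682797; Var(ȳ) = 0.77317203·74500/3825 = 15.059168.
Var(Ŷ) = 16863² · 15.059168 = 4.2822366 × 10^9.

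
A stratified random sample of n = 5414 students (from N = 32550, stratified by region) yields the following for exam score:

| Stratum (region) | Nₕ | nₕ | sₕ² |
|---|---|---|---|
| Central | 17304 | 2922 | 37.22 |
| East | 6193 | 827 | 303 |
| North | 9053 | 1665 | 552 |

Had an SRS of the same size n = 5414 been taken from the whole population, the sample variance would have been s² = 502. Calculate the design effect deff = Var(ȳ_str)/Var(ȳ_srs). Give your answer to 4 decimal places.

0.4581

Var(ȳ_str) = Σ Wₕ²(1−fₕ)sₕ²/nₕ with Wₕ = Nₕ/32550:
  Central: (17304/32550)²·(1−2922/17304)·37.22/2922 = 0.0029919888
  East: (6193/32550)²·(1−827/6193)·303/827 = 0.011491769
  North: (9053/32550)²·(1−1665/9053)·552/1665 = 0.0209287
  → Var(ȳ_str) = 0.035412458.
Var(ȳ_srs) = (1 − 5414/32550)·502/5414 = 0.077300144.
deff = 0.035412458 / 0.077300144 = 0.4581.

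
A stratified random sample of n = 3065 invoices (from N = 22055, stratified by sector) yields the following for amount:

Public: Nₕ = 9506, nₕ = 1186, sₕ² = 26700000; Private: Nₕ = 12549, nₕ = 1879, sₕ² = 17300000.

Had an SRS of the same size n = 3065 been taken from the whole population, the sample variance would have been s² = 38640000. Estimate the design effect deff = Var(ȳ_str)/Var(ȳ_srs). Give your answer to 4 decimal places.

0.5707

Var(ȳ_str) = Σ Wₕ²(1−fₕ)sₕ²/nₕ with Wₕ = Nₕ/22055:
  Public: (9506/22055)²·(1−1186/9506)·26700000/1186 = 3660.4425
  Private: (12549/22055)²·(1−1879/12549)·17300000/1879 = 2534.4209
  → Var(ȳ_str) = 6194.8634.
Var(ȳ_srs) = (1 − 3065/22055)·38640000/3065 = 10854.868.
deff = 6194.8634 / 10854.868 = 0.5707.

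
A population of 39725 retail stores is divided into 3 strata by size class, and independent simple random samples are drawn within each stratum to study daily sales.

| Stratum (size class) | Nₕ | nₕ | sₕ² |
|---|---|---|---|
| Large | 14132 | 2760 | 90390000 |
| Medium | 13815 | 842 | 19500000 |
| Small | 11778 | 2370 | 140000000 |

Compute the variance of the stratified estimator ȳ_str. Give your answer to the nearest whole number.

Var(ȳ_str) = Σₕ Wₕ²(1 − fₕ)sₕ²/nₕ with Wₕ = Nₕ/N, N = 39725.
Large: Wₕ = 0.35574575; term = 0.35574575²·(1 − 0.19530144)·90390000/2760 = 3335.2161.
Medium: Wₕ = 0.34776589; term = 0.34776589²·(1 − 0.06094824)·19500000/842 = 2630.1833.
Small: Wₕ = 0.29648836; term = 0.29648836²·(1 − 0.20122262)·140000000/2370 = 4147.828.
Sum = 10113.227.

10113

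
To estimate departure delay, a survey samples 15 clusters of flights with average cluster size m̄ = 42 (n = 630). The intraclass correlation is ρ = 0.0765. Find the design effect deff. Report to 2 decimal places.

4.14

deff = 1 + (42 − 1)·0.0765 = 1 + 3.1365 = 4.1365.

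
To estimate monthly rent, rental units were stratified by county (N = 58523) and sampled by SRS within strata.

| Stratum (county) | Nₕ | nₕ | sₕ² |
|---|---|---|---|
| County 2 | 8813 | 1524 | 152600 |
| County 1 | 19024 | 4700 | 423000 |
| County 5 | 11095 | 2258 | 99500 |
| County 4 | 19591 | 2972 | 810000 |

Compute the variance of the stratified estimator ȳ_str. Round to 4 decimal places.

Var(ȳ_str) = Σₕ Wₕ²(1 − fₕ)sₕ²/nₕ with Wₕ = Nₕ/N, N = 58523.
County 2: Wₕ = 0.15059037; term = 0.15059037²·(1 − 0.17292636)·152600/1524 = 1.8780542.
County 1: Wₕ = 0.32506878; term = 0.32506878²·(1 − 0.24705635)·423000/4700 = 7.1607003.
County 5: Wₕ = 0.18958358; term = 0.18958358²·(1 − 0.20351510)·99500/2258 = 1.2614735.
County 4: Wₕ = 0.33475727; term = 0.33475727²·(1 − 0.15170231)·810000/2972 = 25.908636.
Sum = 36.208864.

36.2089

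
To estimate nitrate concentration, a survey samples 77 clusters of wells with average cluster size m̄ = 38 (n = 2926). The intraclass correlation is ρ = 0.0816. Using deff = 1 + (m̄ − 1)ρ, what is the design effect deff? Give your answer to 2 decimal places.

deff = 1 + (38 − 1)·0.0816 = 1 + 3.0192 = 4.0192.

4.02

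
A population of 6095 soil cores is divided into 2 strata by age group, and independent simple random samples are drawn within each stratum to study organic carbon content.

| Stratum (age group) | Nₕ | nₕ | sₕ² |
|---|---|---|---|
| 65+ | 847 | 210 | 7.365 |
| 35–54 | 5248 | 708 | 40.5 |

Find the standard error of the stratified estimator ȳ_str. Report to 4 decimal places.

0.1929

Var(ȳ_str) = Σₕ Wₕ²(1 − fₕ)sₕ²/nₕ with Wₕ = Nₕ/N, N = 6095.
65+: Wₕ = 0.13896637; term = 0.13896637²·(1 − 0.24793388)·7.365/210 = 5.0936474 × 10^-4.
35–54: Wₕ = 0.86103363; term = 0.86103363²·(1 − 0.13490854)·40.5/708 = 0.036687999.
Sum = 0.037197364.
SE = √(0.037197364) = 0.1929.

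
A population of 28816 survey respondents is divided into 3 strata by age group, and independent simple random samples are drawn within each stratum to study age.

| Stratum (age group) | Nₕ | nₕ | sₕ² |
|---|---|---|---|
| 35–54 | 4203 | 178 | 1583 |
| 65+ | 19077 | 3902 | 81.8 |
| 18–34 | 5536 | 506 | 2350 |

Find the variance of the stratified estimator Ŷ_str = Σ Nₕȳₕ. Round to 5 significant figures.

2.8584 × 10^8

Var(Ŷ_str) = Σₕ Nₕ²(1 − fₕ)sₕ²/nₕ.
35–54: 4203²·(1 − 178/4203)·1583/178 = 1.5044792 × 10^8.
65+: 19077²·(1 − 3902/19077)·81.8/3902 = 6.0688278 × 10^6.
18–34: 5536²·(1 − 506/5536)·2350/506 = 1.2932468 × 10^8.
Sum = 2.8584143 × 10^8.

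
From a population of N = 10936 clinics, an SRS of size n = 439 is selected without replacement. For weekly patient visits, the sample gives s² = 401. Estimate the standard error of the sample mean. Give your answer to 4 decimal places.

0.9364

Under SRS without replacement, Var(ȳ) = (1 − f)·s²/n with f = n/N = 439/10936 = 0.04014265.
Var(ȳ) = (1 − 0.04014265)·401/439 = 0.95985735·0.91343964 = 0.87677175.
SE(ȳ) = √(0.87677175) = 0.9364.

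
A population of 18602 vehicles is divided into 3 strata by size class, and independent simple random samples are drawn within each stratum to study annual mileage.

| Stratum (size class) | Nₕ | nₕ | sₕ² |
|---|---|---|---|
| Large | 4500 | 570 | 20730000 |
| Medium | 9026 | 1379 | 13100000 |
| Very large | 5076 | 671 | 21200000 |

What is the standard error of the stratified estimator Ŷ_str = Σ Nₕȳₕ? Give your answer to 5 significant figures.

Var(Ŷ_str) = Σₕ Nₕ²(1 − fₕ)sₕ²/nₕ.
Large: 4500²·(1 − 570/4500)·20730000/570 = 6.4317553 × 10^11.
Medium: 9026²·(1 − 1379/9026)·13100000/1379 = 6.5568228 × 10^11.
Very large: 5076²·(1 − 671/5076)·21200000/671 = 7.0644908 × 10^11.
Sum = 2.0053069 × 10^12.
SE = √(2.0053069 × 10^12) = 1.4161 × 10^6.

1.4161 × 10^6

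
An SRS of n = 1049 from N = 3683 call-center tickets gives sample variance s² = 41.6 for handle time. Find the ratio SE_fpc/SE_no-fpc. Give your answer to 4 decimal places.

0.8457

f = n/N = 1049/3683 = 0.28482216.
SE_no-fpc = √(s²/n) = 0.19914019; SE_fpc = √((1−f)s²/n) = 0.16840925.
Ratio = √(1−f) = 0.84568188.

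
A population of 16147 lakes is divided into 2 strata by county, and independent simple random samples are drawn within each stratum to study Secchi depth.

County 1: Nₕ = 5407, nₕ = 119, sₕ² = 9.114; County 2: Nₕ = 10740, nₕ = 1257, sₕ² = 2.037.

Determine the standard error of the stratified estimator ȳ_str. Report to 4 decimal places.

Var(ȳ_str) = Σₕ Wₕ²(1 − fₕ)sₕ²/nₕ with Wₕ = Nₕ/N, N = 16147.
County 1: Wₕ = 0.33486096; term = 0.33486096²·(1 − 0.02200851)·9.114/119 = 0.0083989731.
County 2: Wₕ = 0.66513904; term = 0.66513904²·(1 − 0.11703911)·2.037/1257 = 6.3302679 × 10^-4.
Sum = 0.0090319999.
SE = √(0.0090319999) = 0.0950.

0.0950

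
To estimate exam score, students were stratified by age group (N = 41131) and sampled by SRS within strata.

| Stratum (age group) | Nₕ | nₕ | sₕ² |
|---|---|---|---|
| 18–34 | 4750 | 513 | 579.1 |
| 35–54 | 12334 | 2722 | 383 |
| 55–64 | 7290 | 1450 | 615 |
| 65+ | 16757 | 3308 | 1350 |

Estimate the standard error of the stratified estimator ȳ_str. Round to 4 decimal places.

Var(ȳ_str) = Σₕ Wₕ²(1 − fₕ)sₕ²/nₕ with Wₕ = Nₕ/N, N = 41131.
18–34: Wₕ = 0.11548467; term = 0.11548467²·(1 − 0.10800000)·579.1/513 = 0.013429187.
35–54: Wₕ = 0.29987114; term = 0.29987114²·(1 − 0.22069077)·383/2722 = 0.009860293.
55–64: Wₕ = 0.17723858; term = 0.17723858²·(1 − 0.19890261)·615/1450 = 0.010673552.
65+: Wₕ = 0.40740561; term = 0.40740561²·(1 − 0.19741004)·1350/3308 = 0.054364575.
Sum = 0.088327607.
SE = √(0.088327607) = 0.2972.

0.2972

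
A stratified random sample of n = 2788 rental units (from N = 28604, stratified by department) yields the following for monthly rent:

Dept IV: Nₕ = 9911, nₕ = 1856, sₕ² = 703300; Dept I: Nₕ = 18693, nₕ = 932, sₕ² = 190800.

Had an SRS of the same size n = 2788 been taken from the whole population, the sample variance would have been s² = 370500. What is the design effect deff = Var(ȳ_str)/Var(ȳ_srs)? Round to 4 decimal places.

1.0009

Var(ȳ_str) = Σ Wₕ²(1−fₕ)sₕ²/nₕ with Wₕ = Nₕ/28604:
  Dept IV: (9911/28604)²·(1−1856/9911)·703300/1856 = 36.973633
  Dept I: (18693/28604)²·(1−932/18693)·190800/932 = 83.072129
  → Var(ȳ_str) = 120.04576.
Var(ȳ_srs) = (1 − 2788/28604)·370500/2788 = 119.93823.
deff = 120.04576 / 119.93823 = 1.0009.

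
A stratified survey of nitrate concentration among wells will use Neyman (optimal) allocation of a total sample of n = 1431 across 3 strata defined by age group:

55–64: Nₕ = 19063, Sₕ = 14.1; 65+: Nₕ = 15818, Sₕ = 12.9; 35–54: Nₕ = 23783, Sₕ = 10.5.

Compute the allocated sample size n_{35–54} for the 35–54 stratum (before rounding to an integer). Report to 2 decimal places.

Neyman allocation: nₕ = n·NₕSₕ / Σⱼ NⱼSⱼ.
Σ NⱼSⱼ = 19063·14.1 + 15818·12.9 + 23783·10.5 = 722562.
n_{35–54} = 1431·23783·10.5 / 722562 = 494.56.

494.56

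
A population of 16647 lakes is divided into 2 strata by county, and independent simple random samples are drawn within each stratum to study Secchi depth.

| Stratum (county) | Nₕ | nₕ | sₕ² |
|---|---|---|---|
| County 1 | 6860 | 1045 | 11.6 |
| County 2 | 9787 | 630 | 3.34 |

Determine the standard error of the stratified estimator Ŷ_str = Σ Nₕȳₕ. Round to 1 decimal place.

958.1

Var(Ŷ_str) = Σₕ Nₕ²(1 − fₕ)sₕ²/nₕ.
County 1: 6860²·(1 − 1045/6860)·11.6/1045 = 442808.08.
County 2: 9787²·(1 − 630/9787)·3.34/630 = 475125.92.
Sum = 917934.
SE = √(917934) = 958.1.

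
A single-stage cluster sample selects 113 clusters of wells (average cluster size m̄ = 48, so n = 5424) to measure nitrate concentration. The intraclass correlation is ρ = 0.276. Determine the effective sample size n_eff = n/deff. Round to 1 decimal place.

deff = 1 + (48 − 1)·0.276 = 1 + 12.972 = 13.972.
n_eff = 5424 / 13.972 = 388.2.

388.2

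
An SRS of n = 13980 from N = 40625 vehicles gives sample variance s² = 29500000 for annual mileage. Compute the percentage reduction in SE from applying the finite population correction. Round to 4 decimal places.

19.0138

f = n/N = 13980/40625 = 0.34412308.
SE_no-fpc = √(s²/n) = 45.936449; SE_fpc = √((1−f)s²/n) = 37.202198.
Ratio = √(1−f) = 0.80986229. Reduction = 100·(1 − 0.80986229) = 19.0138%.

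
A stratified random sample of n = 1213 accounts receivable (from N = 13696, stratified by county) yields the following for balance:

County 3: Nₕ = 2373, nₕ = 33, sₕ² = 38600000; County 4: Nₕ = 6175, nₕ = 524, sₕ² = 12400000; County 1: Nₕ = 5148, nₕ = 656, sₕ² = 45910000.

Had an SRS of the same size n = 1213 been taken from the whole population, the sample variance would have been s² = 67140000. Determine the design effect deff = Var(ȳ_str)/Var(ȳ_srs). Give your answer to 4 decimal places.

0.9446

Var(ȳ_str) = Σ Wₕ²(1−fₕ)sₕ²/nₕ with Wₕ = Nₕ/13696:
  County 3: (2373/13696)²·(1−33/2373)·38600000/33 = 34625.772
  County 4: (6175/13696)²·(1−524/6175)·12400000/524 = 4402.1534
  County 1: (5148/13696)²·(1−656/5148)·45910000/656 = 8627.6843
  → Var(ȳ_str) = 47655.61.
Var(ȳ_srs) = (1 − 1213/13696)·67140000/1213 = 50448.21.
deff = 47655.61 / 50448.21 = 0.9446.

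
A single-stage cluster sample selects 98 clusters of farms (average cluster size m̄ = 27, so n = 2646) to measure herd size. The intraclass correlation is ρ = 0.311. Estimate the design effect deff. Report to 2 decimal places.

9.09

deff = 1 + (27 − 1)·0.311 = 1 + 8.086 = 9.086.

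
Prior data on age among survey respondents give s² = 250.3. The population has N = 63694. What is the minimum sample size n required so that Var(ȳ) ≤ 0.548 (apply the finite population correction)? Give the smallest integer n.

454

Without fpc, n₀ = s²/D = 250.3/0.548 = 456.7518.
With fpc, (1 − n/N)·s²/n ≤ D requires n ≥ n₀/(1 + n₀/N) = 456.7518/(1 + 456.7518/63694) = 453.4997.
Rounding up, n = 454.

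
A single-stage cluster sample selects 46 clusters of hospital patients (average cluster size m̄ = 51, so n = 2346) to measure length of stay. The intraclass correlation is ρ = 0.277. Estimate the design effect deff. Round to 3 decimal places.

deff = 1 + (51 − 1)·0.277 = 1 + 13.85 = 14.85.

14.850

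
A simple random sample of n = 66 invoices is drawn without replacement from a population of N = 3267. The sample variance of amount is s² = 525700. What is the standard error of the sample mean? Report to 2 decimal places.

88.34

Under SRS without replacement, Var(ȳ) = (1 − f)·s²/n with f = n/N = 66/3267 = 0.02020202.
Var(ȳ) = (1 − 0.02020202)·525700/66 = 0.97979798·7965.1515 = 7804.2394.
SE(ȳ) = √(7804.2394) = 88.34.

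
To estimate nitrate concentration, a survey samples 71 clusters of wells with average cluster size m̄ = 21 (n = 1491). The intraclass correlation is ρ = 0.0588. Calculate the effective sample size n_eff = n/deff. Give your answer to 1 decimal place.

deff = 1 + (21 − 1)·0.0588 = 1 + 1.176 = 2.176.
n_eff = 1491 / 2.176 = 685.2.

685.2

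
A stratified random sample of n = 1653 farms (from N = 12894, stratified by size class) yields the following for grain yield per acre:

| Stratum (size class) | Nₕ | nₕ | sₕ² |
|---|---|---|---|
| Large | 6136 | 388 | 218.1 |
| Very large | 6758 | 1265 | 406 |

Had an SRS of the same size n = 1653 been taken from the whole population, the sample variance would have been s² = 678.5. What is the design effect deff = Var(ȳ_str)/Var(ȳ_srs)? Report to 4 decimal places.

Var(ȳ_str) = Σ Wₕ²(1−fₕ)sₕ²/nₕ with Wₕ = Nₕ/12894:
  Large: (6136/12894)²·(1−388/6136)·218.1/388 = 0.11924789
  Very large: (6758/12894)²·(1−1265/6758)·406/1265 = 0.071661841
  → Var(ȳ_str) = 0.19090973.
Var(ȳ_srs) = (1 − 1653/12894)·678.5/1653 = 0.35784445.
deff = 0.19090973 / 0.35784445 = 0.5335.

0.5335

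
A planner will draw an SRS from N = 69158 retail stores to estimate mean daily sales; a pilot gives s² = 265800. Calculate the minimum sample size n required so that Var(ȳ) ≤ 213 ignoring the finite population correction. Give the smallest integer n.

Without fpc, n₀ = s²/D = 265800/213 = 1247.8873.
Rounding up, n = 1248.

1248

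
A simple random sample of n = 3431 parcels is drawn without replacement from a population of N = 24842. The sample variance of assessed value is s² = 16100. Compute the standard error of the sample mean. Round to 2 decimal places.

2.01

Under SRS without replacement, Var(ȳ) = (1 − f)·s²/n with f = n/N = 3431/24842 = 0.13811287.
Var(ȳ) = (1 − 0.13811287)·16100/3431 = 0.86188713·4.6925095 = 4.0444135.
SE(ȳ) = √(4.0444135) = 2.01.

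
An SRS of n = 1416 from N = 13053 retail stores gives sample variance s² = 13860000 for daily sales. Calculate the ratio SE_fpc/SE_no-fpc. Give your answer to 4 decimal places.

0.9442

f = n/N = 1416/13053 = 0.10848081.
SE_no-fpc = √(s²/n) = 98.935007; SE_fpc = √((1−f)s²/n) = 93.414724.
Ratio = √(1−f) = 0.94420294.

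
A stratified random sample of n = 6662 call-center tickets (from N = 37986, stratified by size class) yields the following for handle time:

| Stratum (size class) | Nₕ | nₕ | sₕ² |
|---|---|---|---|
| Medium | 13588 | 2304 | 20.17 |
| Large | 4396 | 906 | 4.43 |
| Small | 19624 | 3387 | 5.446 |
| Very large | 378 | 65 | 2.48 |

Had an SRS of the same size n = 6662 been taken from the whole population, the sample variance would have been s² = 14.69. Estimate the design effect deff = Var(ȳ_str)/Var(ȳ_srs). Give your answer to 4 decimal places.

Var(ȳ_str) = Σ Wₕ²(1−fₕ)sₕ²/nₕ with Wₕ = Nₕ/37986:
  Medium: (13588/37986)²·(1−2304/13588)·20.17/2304 = 9.3023979 × 10^-4
  Large: (4396/37986)²·(1−906/4396)·4.43/906 = 5.1989006 × 10^-5
  Small: (19624/37986)²·(1−3387/19624)·5.446/3387 = 3.5506563 × 10^-4
  Very large: (378/37986)²·(1−65/378)·2.48/65 = 3.1284364 × 10^-6
  → Var(ȳ_str) = 0.0013404229.
Var(ȳ_srs) = (1 − 6662/37986)·14.69/6662 = 0.0018183221.
deff = 0.0013404229 / 0.0018183221 = 0.7372.

0.7372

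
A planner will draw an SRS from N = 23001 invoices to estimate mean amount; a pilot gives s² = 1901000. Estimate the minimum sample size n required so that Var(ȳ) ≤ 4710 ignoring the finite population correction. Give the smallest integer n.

404

Without fpc, n₀ = s²/D = 1901000/4710 = 403.6093.
Rounding up, n = 404.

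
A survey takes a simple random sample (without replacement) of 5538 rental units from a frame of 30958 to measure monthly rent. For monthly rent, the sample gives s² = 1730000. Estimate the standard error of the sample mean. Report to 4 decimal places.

Under SRS without replacement, Var(ȳ) = (1 − f)·s²/n with f = n/N = 5538/30958 = 0.17888753.
Var(ȳ) = (1 − 0.17888753)·1730000/5538 = 0.82111247·312.38714 = 256.50498.
SE(ȳ) = √(256.50498) = 16.0158.

16.0158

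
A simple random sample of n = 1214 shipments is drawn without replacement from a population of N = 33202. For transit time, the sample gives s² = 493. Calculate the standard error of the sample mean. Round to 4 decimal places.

0.6255

Under SRS without replacement, Var(ȳ) = (1 − f)·s²/n with f = n/N = 1214/33202 = 0.03656406.
Var(ȳ) = (1 − 0.03656406)·493/1214 = 0.96343594·0.40609555 = 0.39124705.
SE(ȳ) = √(0.39124705) = 0.6255.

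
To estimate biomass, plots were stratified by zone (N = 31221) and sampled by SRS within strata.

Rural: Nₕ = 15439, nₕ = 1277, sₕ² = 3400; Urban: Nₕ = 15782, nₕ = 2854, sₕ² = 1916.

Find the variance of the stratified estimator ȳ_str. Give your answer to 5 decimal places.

Var(ȳ_str) = Σₕ Wₕ²(1 − fₕ)sₕ²/nₕ with Wₕ = Nₕ/N, N = 31221.
Rural: Wₕ = 0.49450690; term = 0.49450690²·(1 − 0.08271261)·3400/1277 = 0.59722525.
Urban: Wₕ = 0.50549310; term = 0.50549310²·(1 − 0.18083893)·1916/2854 = 0.14052102.
Sum = 0.73774627.

0.73775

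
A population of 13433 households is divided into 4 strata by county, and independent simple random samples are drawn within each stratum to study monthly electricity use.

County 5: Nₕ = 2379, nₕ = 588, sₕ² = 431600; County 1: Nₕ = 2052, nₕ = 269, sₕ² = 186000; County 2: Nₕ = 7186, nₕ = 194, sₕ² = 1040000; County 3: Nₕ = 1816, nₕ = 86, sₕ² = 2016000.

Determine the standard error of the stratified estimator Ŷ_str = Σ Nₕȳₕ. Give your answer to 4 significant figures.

590500

Var(Ŷ_str) = Σₕ Nₕ²(1 − fₕ)sₕ²/nₕ.
County 5: 2379²·(1 − 588/2379)·431600/588 = 3.1274771 × 10^9.
County 1: 2052²·(1 − 269/2052)·186000/269 = 2.5298185 × 10^9.
County 2: 7186²·(1 − 194/7186)·1040000/194 = 2.6935202 × 10^11.
County 3: 1816²·(1 − 86/1816)·2016000/86 = 7.3646824 × 10^10.
Sum = 3.4865614 × 10^11.
SE = √(3.4865614 × 10^11) = 590500.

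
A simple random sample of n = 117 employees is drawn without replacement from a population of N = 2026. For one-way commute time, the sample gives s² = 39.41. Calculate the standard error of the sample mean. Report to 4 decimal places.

Under SRS without replacement, Var(ȳ) = (1 − f)·s²/n with f = n/N = 117/2026 = 0.05774926.
Var(ȳ) = (1 − 0.05774926)·39.41/117 = 0.94225074·0.33683761 = 0.31738548.
SE(ȳ) = √(0.31738548) = 0.5634.

0.5634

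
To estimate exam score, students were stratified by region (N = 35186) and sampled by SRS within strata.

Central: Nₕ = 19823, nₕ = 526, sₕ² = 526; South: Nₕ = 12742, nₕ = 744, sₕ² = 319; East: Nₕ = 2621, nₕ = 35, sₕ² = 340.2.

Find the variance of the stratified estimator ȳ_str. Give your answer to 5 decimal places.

0.41513

Var(ȳ_str) = Σₕ Wₕ²(1 − fₕ)sₕ²/nₕ with Wₕ = Nₕ/N, N = 35186.
Central: Wₕ = 0.56337748; term = 0.56337748²·(1 − 0.02653483)·526/526 = 0.30897218.
South: Wₕ = 0.36213267; term = 0.36213267²·(1 − 0.05838958)·319/744 = 0.052944934.
East: Wₕ = 0.07448985; term = 0.07448985²·(1 − 0.01335368)·340.2/35 = 0.053213523.
Sum = 0.41513064.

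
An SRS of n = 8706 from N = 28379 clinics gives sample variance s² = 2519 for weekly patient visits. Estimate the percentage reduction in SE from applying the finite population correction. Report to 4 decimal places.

16.7399

f = n/N = 8706/28379 = 0.30677614.
SE_no-fpc = √(s²/n) = 0.53790397; SE_fpc = √((1−f)s²/n) = 0.4478592.
Ratio = √(1−f) = 0.83260066. Reduction = 100·(1 − 0.83260066) = 16.7399%.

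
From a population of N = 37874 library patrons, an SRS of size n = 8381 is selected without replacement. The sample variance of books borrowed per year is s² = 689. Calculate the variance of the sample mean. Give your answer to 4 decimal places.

Under SRS without replacement, Var(ȳ) = (1 − f)·s²/n with f = n/N = 8381/37874 = 0.22128637.
Var(ȳ) = (1 − 0.22128637)·689/8381 = 0.77871363·0.08220976 = 0.064017861.

0.0640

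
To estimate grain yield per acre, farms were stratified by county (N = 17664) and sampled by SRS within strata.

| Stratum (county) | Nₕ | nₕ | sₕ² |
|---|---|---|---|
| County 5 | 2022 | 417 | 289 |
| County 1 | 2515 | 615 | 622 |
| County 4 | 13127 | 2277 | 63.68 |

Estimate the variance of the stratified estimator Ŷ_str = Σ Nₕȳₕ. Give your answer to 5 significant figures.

Var(Ŷ_str) = Σₕ Nₕ²(1 − fₕ)sₕ²/nₕ.
County 5: 2022²·(1 − 417/2022)·289/417 = 2.2491477 × 10^6.
County 1: 2515²·(1 − 615/2515)·622/615 = 4.8328894 × 10^6.
County 4: 13127²·(1 − 2277/13127)·63.68/2277 = 3.9832287 × 10^6.
Sum = 1.1065266 × 10^7.

1.1065 × 10^7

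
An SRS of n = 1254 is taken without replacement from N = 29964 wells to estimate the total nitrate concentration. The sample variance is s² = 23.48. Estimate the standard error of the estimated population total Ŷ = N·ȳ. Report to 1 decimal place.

4013.4

Var(Ŷ) = N²·Var(ȳ) = N²·(1 − n/N)·s²/n.
f = 1254/29964 = 0.04185022; Var(ȳ) = 0.95814978·23.48/1254 = 0.017940476.
Var(Ŷ) = 29964² · 0.017940476 = 1.61077 × 10^7.
SE(Ŷ) = √(1.61077 × 10^7) = 4013.4.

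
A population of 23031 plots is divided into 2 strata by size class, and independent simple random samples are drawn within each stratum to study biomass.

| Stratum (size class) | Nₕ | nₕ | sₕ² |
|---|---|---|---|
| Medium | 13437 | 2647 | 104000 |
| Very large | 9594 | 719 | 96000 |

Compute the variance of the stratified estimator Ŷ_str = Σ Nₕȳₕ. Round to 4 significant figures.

1.707 × 10^10

Var(Ŷ_str) = Σₕ Nₕ²(1 − fₕ)sₕ²/nₕ.
Medium: 13437²·(1 − 2647/13437)·104000/2647 = 5.6964352 × 10^9.
Very large: 9594²·(1 − 719/9594)·96000/719 = 1.136869 × 10^10.
Sum = 1.7065125 × 10^10.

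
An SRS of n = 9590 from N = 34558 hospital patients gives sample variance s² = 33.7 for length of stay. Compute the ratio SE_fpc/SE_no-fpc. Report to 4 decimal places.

0.8500

f = n/N = 9590/34558 = 0.27750449.
SE_no-fpc = √(s²/n) = 0.059279652; SE_fpc = √((1−f)s²/n) = 0.050387548.
Ratio = √(1−f) = 0.84999736.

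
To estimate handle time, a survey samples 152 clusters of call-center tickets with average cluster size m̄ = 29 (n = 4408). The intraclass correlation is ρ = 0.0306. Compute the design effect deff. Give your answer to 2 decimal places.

deff = 1 + (29 − 1)·0.0306 = 1 + 0.8568 = 1.8568.

1.86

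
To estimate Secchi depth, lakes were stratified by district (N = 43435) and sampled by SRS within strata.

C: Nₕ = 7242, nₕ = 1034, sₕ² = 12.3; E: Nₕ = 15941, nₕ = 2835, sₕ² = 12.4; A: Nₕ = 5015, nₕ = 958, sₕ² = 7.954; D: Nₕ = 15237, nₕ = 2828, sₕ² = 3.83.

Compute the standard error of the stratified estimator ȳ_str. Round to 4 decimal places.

0.0315

Var(ȳ_str) = Σₕ Wₕ²(1 − fₕ)sₕ²/nₕ with Wₕ = Nₕ/N, N = 43435.
C: Wₕ = 0.16673190; term = 0.16673190²·(1 − 0.14277824)·12.3/1034 = 2.8347525 × 10^-4.
E: Wₕ = 0.36700817; term = 0.36700817²·(1 − 0.17784330)·12.4/2835 = 4.8436717 × 10^-4.
A: Wₕ = 0.11545988; term = 0.11545988²·(1 − 0.19102692)·7.954/958 = 8.9539852 × 10^-5.
D: Wₕ = 0.35080005; term = 0.35080005²·(1 − 0.18560084)·3.83/2828 = 1.3573004 × 10^-4.
Sum = 9.9311231 × 10^-4.
SE = √(9.9311231 × 10^-4) = 0.0315.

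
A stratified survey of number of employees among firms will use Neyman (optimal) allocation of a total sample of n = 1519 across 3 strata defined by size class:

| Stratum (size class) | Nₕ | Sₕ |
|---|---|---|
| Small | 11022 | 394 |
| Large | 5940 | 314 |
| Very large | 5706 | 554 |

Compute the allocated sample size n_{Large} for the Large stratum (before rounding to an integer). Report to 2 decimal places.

302.40

Neyman allocation: nₕ = n·NₕSₕ / Σⱼ NⱼSⱼ.
Σ NⱼSⱼ = 11022·394 + 5940·314 + 5706·554 = 9.368952 × 10^6.
n_{Large} = 1519·5940·314 / (9.368952 × 10^6) = 302.40.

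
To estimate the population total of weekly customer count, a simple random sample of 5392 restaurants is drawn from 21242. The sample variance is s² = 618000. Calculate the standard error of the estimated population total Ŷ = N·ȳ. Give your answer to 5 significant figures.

196440

Var(Ŷ) = N²·Var(ȳ) = N²·(1 − n/N)·s²/n.
f = 5392/21242 = 0.25383674; Var(ȳ) = 0.74616326·618000/5392 = 85.520938.
Var(Ŷ) = 21242² · 85.520938 = 3.8588977 × 10^10.
SE(Ŷ) = √(3.8588977 × 10^10) = 196440.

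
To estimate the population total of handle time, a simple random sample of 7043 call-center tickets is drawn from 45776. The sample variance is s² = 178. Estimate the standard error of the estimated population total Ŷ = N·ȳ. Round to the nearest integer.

6694

Var(Ŷ) = N²·Var(ȳ) = N²·(1 − n/N)·s²/n.
f = 7043/45776 = 0.15385792; Var(ȳ) = 0.84614208·178/7043 = 0.021384821.
Var(Ŷ) = 45776² · 0.021384821 = 4.4810656 × 10^7.
SE(Ŷ) = √(4.4810656 × 10^7) = 6694.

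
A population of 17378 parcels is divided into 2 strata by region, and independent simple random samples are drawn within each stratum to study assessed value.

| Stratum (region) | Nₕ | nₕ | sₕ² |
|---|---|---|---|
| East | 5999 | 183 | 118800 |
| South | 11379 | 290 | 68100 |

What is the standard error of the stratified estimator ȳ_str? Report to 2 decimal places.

Var(ȳ_str) = Σₕ Wₕ²(1 − fₕ)sₕ²/nₕ with Wₕ = Nₕ/N, N = 17378.
East: Wₕ = 0.34520658; term = 0.34520658²·(1 − 0.03050508)·118800/183 = 75.00134.
South: Wₕ = 0.65479342; term = 0.65479342²·(1 − 0.02548554)·68100/290 = 98.117395.
Sum = 173.11874.
SE = √(173.11874) = 13.16.

13.16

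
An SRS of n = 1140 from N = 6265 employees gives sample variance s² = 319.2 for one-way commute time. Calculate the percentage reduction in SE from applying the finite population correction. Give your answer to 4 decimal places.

f = n/N = 1140/6265 = 0.18196329.
SE_no-fpc = √(s²/n) = 0.52915026; SE_fpc = √((1−f)s²/n) = 0.47859198.
Ratio = √(1−f) = 0.90445382. Reduction = 100·(1 − 0.90445382) = 9.5546%.

9.5546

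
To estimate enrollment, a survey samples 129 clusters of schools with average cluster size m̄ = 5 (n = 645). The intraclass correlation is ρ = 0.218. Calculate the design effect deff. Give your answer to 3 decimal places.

1.872

deff = 1 + (5 − 1)·0.218 = 1 + 0.872 = 1.872.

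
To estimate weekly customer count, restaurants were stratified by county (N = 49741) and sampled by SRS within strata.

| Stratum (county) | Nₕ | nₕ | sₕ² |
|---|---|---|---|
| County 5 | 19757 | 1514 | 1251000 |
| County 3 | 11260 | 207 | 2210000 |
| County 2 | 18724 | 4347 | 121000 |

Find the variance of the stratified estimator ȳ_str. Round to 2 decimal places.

660.44

Var(ȳ_str) = Σₕ Wₕ²(1 − fₕ)sₕ²/nₕ with Wₕ = Nₕ/N, N = 49741.
County 5: Wₕ = 0.39719748; term = 0.39719748²·(1 − 0.07663107)·1251000/1514 = 120.37039.
County 3: Wₕ = 0.22637261; term = 0.22637261²·(1 − 0.01838366)·2210000/207 = 537.04597.
County 2: Wₕ = 0.37642991; term = 0.37642991²·(1 − 0.23216193)·121000/4347 = 3.0285421.
Sum = 660.4449.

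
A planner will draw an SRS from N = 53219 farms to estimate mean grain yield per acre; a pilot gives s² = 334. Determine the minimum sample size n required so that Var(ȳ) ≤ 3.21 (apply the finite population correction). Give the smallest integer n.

104

Without fpc, n₀ = s²/D = 334/3.21 = 104.0498.
With fpc, (1 − n/N)·s²/n ≤ D requires n ≥ n₀/(1 + n₀/N) = 104.0498/(1 + 104.0498/53219) = 103.8468.
Rounding up, n = 104.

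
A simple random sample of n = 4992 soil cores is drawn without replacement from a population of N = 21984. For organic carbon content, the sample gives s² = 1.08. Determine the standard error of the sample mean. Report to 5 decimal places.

Under SRS without replacement, Var(ȳ) = (1 − f)·s²/n with f = n/N = 4992/21984 = 0.22707424.
Var(ȳ) = (1 − 0.22707424)·1.08/4992 = 0.77292576·2.1634615 × 10^-4 = 1.6721952 × 10^-4.
SE(ȳ) = √(1.6721952 × 10^-4) = 0.01293.

0.01293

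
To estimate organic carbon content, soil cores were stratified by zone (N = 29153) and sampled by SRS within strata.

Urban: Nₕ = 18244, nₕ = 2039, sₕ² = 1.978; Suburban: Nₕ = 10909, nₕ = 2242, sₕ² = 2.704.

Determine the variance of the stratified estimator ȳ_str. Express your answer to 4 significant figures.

4.716 × 10^-4

Var(ȳ_str) = Σₕ Wₕ²(1 − fₕ)sₕ²/nₕ with Wₕ = Nₕ/N, N = 29153.
Urban: Wₕ = 0.62580180; term = 0.62580180²·(1 − 0.11176277)·1.978/2039 = 3.3745173 × 10^-4.
Suburban: Wₕ = 0.37419820; term = 0.37419820²·(1 − 0.20551838)·2.704/2242 = 1.3417089 × 10^-4.
Sum = 4.7162262 × 10^-4.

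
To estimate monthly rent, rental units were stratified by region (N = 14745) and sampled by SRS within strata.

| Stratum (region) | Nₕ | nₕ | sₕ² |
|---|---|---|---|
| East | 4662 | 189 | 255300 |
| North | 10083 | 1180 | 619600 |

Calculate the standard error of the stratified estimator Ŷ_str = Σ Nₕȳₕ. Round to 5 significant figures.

Var(Ŷ_str) = Σₕ Nₕ²(1 − fₕ)sₕ²/nₕ.
East: 4662²·(1 − 189/4662)·255300/189 = 2.816827 × 10^10.
North: 10083²·(1 − 1180/10083)·619600/1180 = 4.7136306 × 10^10.
Sum = 7.5304576 × 10^10.
SE = √(7.5304576 × 10^10) = 274420.

274420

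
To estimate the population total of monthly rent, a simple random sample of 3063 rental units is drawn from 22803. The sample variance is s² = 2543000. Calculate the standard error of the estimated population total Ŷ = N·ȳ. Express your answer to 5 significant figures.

Var(Ŷ) = N²·Var(ȳ) = N²·(1 − n/N)·s²/n.
f = 3063/22803 = 0.13432443; Var(ȳ) = 0.86567557·2543000/3063 = 718.71138.
Var(Ŷ) = 22803² · 718.71138 = 3.7371325 × 10^11.
SE(Ŷ) = √(3.7371325 × 10^11) = 611320.

611320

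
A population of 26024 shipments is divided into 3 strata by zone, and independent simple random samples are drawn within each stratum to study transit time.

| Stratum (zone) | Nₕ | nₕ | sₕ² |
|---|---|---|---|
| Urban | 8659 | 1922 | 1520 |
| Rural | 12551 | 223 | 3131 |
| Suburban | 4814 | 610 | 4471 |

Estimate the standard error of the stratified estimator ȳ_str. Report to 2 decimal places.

1.87

Var(ȳ_str) = Σₕ Wₕ²(1 − fₕ)sₕ²/nₕ with Wₕ = Nₕ/N, N = 26024.
Urban: Wₕ = 0.33273132; term = 0.33273132²·(1 − 0.22196558)·1520/1922 = 0.068120275.
Rural: Wₕ = 0.48228558; term = 0.48228558²·(1 − 0.01776751)·3131/223 = 3.207754.
Suburban: Wₕ = 0.18498309; term = 0.18498309²·(1 − 0.12671375)·4471/610 = 0.21902593.
Sum = 3.4949002.
SE = √(3.4949002) = 1.87.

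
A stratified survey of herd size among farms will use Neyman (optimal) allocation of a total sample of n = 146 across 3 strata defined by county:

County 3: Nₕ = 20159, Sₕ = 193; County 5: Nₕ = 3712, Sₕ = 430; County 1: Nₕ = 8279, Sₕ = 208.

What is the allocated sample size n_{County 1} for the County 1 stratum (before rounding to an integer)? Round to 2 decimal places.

Neyman allocation: nₕ = n·NₕSₕ / Σⱼ NⱼSⱼ.
Σ NⱼSⱼ = 20159·193 + 3712·430 + 8279·208 = 7.208879 × 10^6.
n_{County 1} = 146·8279·208 / (7.208879 × 10^6) = 34.88.

34.88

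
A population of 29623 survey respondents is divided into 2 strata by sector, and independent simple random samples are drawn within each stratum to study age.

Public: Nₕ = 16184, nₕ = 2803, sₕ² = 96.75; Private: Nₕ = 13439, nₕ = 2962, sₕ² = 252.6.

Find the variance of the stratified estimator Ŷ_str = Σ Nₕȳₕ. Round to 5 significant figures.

Var(Ŷ_str) = Σₕ Nₕ²(1 − fₕ)sₕ²/nₕ.
Public: 16184²·(1 − 2803/16184)·96.75/2803 = 7.4748472 × 10^6.
Private: 13439²·(1 − 2962/13439)·252.6/2962 = 1.2007489 × 10^7.
Sum = 1.9482336 × 10^7.

1.9482 × 10^7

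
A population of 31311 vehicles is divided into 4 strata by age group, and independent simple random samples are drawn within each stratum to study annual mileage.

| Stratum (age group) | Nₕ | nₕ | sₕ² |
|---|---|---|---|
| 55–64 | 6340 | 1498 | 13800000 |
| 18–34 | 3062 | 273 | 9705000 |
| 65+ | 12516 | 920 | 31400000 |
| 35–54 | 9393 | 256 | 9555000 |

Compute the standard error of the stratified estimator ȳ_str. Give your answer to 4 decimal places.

Var(ȳ_str) = Σₕ Wₕ²(1 − fₕ)sₕ²/nₕ with Wₕ = Nₕ/N, N = 31311.
55–64: Wₕ = 0.20248475; term = 0.20248475²·(1 − 0.23627760)·13800000/1498 = 288.46122.
18–34: Wₕ = 0.09779311; term = 0.09779311²·(1 − 0.08915741)·9705000/273 = 309.66542.
65+: Wₕ = 0.39973172; term = 0.39973172²·(1 − 0.07350591)·31400000/920 = 5052.679.
35–54: Wₕ = 0.29999042; term = 0.29999042²·(1 − 0.02725434)·9555000/256 = 3267.4188.
Sum = 8918.2244.
SE = √(8918.2244) = 94.4364.

94.4364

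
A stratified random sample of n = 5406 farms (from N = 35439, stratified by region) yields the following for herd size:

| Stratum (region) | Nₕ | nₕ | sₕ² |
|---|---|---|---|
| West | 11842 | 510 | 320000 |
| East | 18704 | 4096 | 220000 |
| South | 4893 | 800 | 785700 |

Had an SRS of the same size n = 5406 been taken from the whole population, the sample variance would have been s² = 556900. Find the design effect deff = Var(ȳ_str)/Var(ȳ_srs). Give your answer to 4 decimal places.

1.0812

Var(ȳ_str) = Σ Wₕ²(1−fₕ)sₕ²/nₕ with Wₕ = Nₕ/35439:
  West: (11842/35439)²·(1−510/11842)·320000/510 = 67.042239
  East: (18704/35439)²·(1−4096/18704)·220000/4096 = 11.684902
  South: (4893/35439)²·(1−800/4893)·785700/800 = 15.661048
  → Var(ȳ_str) = 94.388189.
Var(ȳ_srs) = (1 − 5406/35439)·556900/5406 = 87.300842.
deff = 94.388189 / 87.300842 = 1.0812.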